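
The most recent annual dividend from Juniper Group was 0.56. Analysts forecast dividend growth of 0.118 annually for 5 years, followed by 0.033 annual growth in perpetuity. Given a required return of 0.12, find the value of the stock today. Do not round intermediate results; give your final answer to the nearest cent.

D_1 = 0.62608
D_2 = 0.69996
D_3 = 0.78255
D_4 = 0.87489
D_5 = 0.97813
Terminal value at year 5: TV = D_5×(1+g_2)/(r−g_2) = 1.01041/0.087 = 11.61390
P_0 = D_1/(1+r)^1 + D_2/(1+r)^2 + D_3/(1+r)^3 + D_4/(1+r)^4 + D_5/(1+r)^5 + TV/(1+r)^5
    = 0.55900 + 0.55800 + 0.55701 + 0.55601 + 0.55502 + 6.59004 = 9.37507

9.38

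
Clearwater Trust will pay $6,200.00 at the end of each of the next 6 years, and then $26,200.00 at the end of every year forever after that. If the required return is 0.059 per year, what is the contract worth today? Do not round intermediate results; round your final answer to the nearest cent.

$345411.56

PV of 6-year annuity: $6,200.00 × [1 − (1+0.059)^−6] / 0.059 = 30583.43440
Perpetuity value at year 6: $26,200.00 / 0.059 = 444067.79661
PV of perpetuity: 444067.79661 / (1+0.059)^6 = 314828.12221
Total PV = 30583.43440 + 314828.12221 = 345411.55661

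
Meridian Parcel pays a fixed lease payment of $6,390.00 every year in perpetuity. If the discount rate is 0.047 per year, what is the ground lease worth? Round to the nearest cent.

$135957.45

Level perpetuity: PV = C / r = $6,390.00 / 0.047 = $135,957.45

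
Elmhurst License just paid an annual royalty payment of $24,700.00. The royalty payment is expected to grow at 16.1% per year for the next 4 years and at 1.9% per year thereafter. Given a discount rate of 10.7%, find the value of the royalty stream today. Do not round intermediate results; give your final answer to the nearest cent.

$457491.44

D_1 = 28676.70000
D_2 = 33293.64870
D_3 = 38653.92614
D_4 = 44877.20825
Terminal value at year 4: TV = D_4×(1+g_2)/(r−g_2) = 45729.87521/0.088 = 519657.67280
P_0 = D_1/(1+r)^1 + D_2/(1+r)^2 + D_3/(1+r)^3 + D_4/(1+r)^4 + TV/(1+r)^4
    = 25904.87805 + 27168.53064 + 28493.82481 + 29883.76749 + 346040.44398 = 457491.44496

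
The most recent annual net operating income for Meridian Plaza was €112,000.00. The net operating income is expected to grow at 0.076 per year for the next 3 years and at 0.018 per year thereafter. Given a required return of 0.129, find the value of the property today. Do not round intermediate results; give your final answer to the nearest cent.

€1194625.83

D_1 = 120512.00000
D_2 = 129670.91200
D_3 = 139525.90131
Terminal value at year 3: TV = D_3×(1+g_2)/(r−g_2) = 142037.36754/0.111 = 1279615.92374
P_0 = D_1/(1+r)^1 + D_2/(1+r)^2 + D_3/(1+r)^3 + TV/(1+r)^3
    = 106742.24978 + 101731.32043 + 96955.62514 + 889196.63413 = 1194625.82948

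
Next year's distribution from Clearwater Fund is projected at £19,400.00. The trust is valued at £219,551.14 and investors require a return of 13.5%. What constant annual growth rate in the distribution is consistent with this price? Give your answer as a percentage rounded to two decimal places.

P = D₁/(r−g) ⇒ g = r − D₁/P = 0.135 − £19,400.00/£219,551.14 = 0.046638

4.66%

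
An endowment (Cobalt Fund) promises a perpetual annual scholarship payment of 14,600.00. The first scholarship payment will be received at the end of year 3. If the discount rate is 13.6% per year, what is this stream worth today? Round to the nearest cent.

Value at end of year 2: C / r = 14,600.00 / 0.136 = 107,352.9412
Discount to today: PV = 107,352.9412 / (1 + 0.136)^2 = 107,352.9412 / 1.290496 = 83,187.35

83187.35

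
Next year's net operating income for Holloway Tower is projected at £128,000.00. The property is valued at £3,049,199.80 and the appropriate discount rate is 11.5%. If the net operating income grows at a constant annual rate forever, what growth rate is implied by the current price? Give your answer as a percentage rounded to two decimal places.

P = D₁/(r−g) ⇒ g = r − D₁/P = 0.115 − £128,000.00/£3,049,199.80 = 0.073022

7.30%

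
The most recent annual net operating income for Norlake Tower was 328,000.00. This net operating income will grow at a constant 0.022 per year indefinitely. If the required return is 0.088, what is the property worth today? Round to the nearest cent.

D₁ = D₀ × (1 + g) = 328,000.00 × 1.022 = 335,216.0000
Growing perpetuity: P = D₁ / (r − g) = 335,216.0000 / (0.088 − 0.022) = 5,079,030.30

5079030.30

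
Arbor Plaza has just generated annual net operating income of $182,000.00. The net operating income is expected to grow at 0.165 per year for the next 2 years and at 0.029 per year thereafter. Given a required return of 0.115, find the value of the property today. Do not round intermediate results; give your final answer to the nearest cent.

D_1 = 212030.00000
D_2 = 247014.95000
Terminal value at year 2: TV = D_2×(1+g_2)/(r−g_2) = 254178.38355/0.086 = 2955562.59942
P_0 = D_1/(1+r)^1 + D_2/(1+r)^2 + TV/(1+r)^2
    = 190161.43498 + 198688.85359 + 2377335.23652 = 2766185.52508

$2766185.53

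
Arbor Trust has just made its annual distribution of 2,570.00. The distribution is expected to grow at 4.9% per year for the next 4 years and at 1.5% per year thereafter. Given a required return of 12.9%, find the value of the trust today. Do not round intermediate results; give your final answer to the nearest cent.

25637.23

D_1 = 2695.93000
D_2 = 2828.03057
D_3 = 2966.60407
D_4 = 3111.96767
Terminal value at year 4: TV = D_4×(1+g_2)/(r−g_2) = 3158.64718/0.114 = 27707.43142
P_0 = D_1/(1+r)^1 + D_2/(1+r)^2 + D_3/(1+r)^3 + D_4/(1+r)^4 + TV/(1+r)^4
    = 2387.89194 + 2218.68791 + 2061.47353 + 1915.39923 + 17053.77384 = 25637.22644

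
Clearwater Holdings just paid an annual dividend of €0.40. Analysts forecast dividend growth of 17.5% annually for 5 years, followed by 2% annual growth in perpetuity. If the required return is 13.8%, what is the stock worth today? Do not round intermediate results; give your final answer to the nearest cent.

€6.26

D_1 = 0.47000
D_2 = 0.55225
D_3 = 0.64889
D_4 = 0.76245
D_5 = 0.89588
Terminal value at year 5: TV = D_5×(1+g_2)/(r−g_2) = 0.91380/0.118 = 7.74404
P_0 = D_1/(1+r)^1 + D_2/(1+r)^2 + D_3/(1+r)^3 + D_4/(1+r)^4 + D_5/(1+r)^5 + TV/(1+r)^5
    = 0.41301 + 0.42643 + 0.44030 + 0.45461 + 0.46939 + 4.05748 = 6.26122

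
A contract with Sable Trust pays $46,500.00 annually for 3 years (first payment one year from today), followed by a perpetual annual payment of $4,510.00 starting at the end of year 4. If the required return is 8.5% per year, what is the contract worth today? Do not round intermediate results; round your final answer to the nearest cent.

$160302.22

PV of 3-year annuity: $46,500.00 × [1 − (1+0.085)^−3] / 0.085 = 118762.04027
Perpetuity value at year 3: $4,510.00 / 0.085 = 53058.82353
PV of perpetuity: 53058.82353 / (1+0.085)^3 = 41540.18263
Total PV = 118762.04027 + 41540.18263 = 160302.22290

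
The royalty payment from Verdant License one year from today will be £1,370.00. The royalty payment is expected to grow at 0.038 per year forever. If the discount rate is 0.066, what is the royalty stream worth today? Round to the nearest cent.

Growing perpetuity: P = D₁ / (r − g) = £1,370.0000 / (0.066 − 0.038) = £48,928.57

£48928.57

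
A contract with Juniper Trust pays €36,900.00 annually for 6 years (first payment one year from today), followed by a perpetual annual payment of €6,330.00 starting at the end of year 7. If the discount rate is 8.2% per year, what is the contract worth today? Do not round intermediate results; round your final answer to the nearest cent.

€217663.19

PV of 6-year annuity: €36,900.00 × [1 − (1+0.082)^−6] / 0.082 = 169554.19430
Perpetuity value at year 6: €6,330.00 / 0.082 = 77195.12195
PV of perpetuity: 77195.12195 / (1+0.082)^6 = 48108.99594
Total PV = 169554.19430 + 48108.99594 = 217663.19024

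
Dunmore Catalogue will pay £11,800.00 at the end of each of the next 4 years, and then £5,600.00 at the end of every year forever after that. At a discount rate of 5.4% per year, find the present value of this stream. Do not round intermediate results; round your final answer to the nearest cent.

£125485.85

PV of 4-year annuity: £11,800.00 × [1 − (1+0.054)^−4] / 0.054 = 41456.33974
Perpetuity value at year 4: £5,600.00 / 0.054 = 103703.70370
PV of perpetuity: 103703.70370 / (1+0.054)^4 = 84029.50857
Total PV = 41456.33974 + 84029.50857 = 125485.84831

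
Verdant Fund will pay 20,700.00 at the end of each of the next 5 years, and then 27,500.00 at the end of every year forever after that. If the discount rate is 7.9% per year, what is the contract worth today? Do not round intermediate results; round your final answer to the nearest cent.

320879.13

PV of 5-year annuity: 20,700.00 × [1 − (1+0.079)^−5] / 0.079 = 82867.38860
Perpetuity value at year 5: 27,500.00 / 0.079 = 348101.26582
PV of perpetuity: 348101.26582 / (1+0.079)^5 = 238011.73991
Total PV = 82867.38860 + 238011.73991 = 320879.12851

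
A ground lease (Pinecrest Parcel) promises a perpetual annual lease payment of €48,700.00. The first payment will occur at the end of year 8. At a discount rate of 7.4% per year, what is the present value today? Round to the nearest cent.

€399270.54

Value at end of year 7: C / r = €48,700.00 / 0.074 = €658,108.1081
Discount to today: PV = €658,108.1081 / (1 + 0.074)^7 = €658,108.1081 / 1.648276 = €399,270.54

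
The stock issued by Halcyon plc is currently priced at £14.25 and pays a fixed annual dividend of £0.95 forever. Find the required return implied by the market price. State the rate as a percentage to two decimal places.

6.67%

P = C/r ⇒ r = C/P = £0.95/£14.25 = 0.066667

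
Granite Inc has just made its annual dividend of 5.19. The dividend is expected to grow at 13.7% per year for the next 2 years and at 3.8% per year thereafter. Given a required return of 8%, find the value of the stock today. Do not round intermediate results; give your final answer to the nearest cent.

D_1 = 5.90103
D_2 = 6.70947
Terminal value at year 2: TV = D_2×(1+g_2)/(r−g_2) = 6.96443/0.042 = 165.81979
P_0 = D_1/(1+r)^1 + D_2/(1+r)^2 + TV/(1+r)^2
    = 5.46392 + 5.75229 + 142.16374 = 153.37995

153.38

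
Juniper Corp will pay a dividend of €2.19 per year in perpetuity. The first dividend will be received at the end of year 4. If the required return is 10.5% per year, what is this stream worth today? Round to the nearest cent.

€15.46

Value at end of year 3: C / r = €2.19 / 0.105 = €20.8571
Discount to today: PV = €20.8571 / (1 + 0.105)^3 = €20.8571 / 1.349233 = €15.46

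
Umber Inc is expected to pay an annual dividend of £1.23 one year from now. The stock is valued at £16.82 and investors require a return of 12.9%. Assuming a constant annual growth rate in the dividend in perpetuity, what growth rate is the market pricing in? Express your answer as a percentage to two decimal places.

P = D₁/(r−g) ⇒ g = r − D₁/P = 0.129 − £1.23/£16.82 = 0.055873

5.59%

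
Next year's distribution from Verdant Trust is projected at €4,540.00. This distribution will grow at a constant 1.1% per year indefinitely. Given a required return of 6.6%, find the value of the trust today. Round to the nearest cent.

€82545.45

Growing perpetuity: P = D₁ / (r − g) = €4,540.0000 / (0.066 − 0.011) = €82,545.45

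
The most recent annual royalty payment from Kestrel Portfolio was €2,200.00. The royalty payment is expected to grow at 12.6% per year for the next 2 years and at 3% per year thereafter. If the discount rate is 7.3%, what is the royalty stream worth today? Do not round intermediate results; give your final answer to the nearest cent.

D_1 = 2477.20000
D_2 = 2789.32720
Terminal value at year 2: TV = D_2×(1+g_2)/(r−g_2) = 2873.00702/0.043 = 66814.11665
P_0 = D_1/(1+r)^1 + D_2/(1+r)^2 + TV/(1+r)^2
    = 2308.66729 + 2422.70211 + 58032.16687 = 62763.53627

€62763.54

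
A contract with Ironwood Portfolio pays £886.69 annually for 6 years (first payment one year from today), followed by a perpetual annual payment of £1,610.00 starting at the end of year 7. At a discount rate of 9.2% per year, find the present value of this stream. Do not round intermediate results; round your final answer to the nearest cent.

PV of 6-year annuity: £886.69 × [1 − (1+0.092)^−6] / 0.092 = 3954.01221
Perpetuity value at year 6: £1,610.00 / 0.092 = 17500.00000
PV of perpetuity: 17500.00000 / (1+0.092)^6 = 10320.53518
Total PV = 3954.01221 + 10320.53518 = 14274.54739

£14274.55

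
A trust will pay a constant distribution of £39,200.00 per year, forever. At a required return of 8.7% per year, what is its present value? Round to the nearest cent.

Level perpetuity: PV = C / r = £39,200.00 / 0.087 = £450,574.71

£450574.71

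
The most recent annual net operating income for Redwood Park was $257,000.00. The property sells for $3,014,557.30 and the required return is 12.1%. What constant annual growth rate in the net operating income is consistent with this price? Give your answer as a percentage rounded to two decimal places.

P = D₀(1+g)/(r−g) ⇒ P(r−g) = D₀(1+g) ⇒ g(P+D₀) = P·r − D₀
g = (P·r − D₀)/(P + D₀) = ($3,014,557.30×0.121 − $257,000.00) / ($3,014,557.30 + $257,000.00) = 0.032939

3.29%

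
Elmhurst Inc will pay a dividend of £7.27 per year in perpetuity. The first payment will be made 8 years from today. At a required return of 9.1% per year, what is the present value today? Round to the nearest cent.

£43.42

Value at end of year 7: C / r = £7.27 / 0.091 = £79.8901
Discount to today: PV = £79.8901 / (1 + 0.091)^7 = £79.8901 / 1.839811 = £43.42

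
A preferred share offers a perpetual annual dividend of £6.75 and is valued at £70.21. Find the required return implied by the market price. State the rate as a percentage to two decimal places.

9.61%

P = C/r ⇒ r = C/P = £6.75/£70.21 = 0.096140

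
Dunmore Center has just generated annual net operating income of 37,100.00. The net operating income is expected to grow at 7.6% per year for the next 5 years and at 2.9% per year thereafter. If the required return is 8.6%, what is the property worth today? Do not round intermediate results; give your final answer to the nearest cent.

D_1 = 39919.60000
D_2 = 42953.48960
D_3 = 46217.95481
D_4 = 49730.51938
D_5 = 53510.03885
Terminal value at year 5: TV = D_5×(1+g_2)/(r−g_2) = 55061.82997/0.057 = 965997.01709
P_0 = D_1/(1+r)^1 + D_2/(1+r)^2 + D_3/(1+r)^3 + D_4/(1+r)^4 + D_5/(1+r)^5 + TV/(1+r)^5
    = 36758.37937 + 36419.90443 + 36084.54619 + 35752.27597 + 35423.06532 + 639479.54767 = 819917.71895

819917.72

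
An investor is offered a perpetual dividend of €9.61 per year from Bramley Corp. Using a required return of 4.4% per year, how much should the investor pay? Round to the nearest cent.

€218.41

Level perpetuity: PV = C / r = €9.61 / 0.044 = €218.41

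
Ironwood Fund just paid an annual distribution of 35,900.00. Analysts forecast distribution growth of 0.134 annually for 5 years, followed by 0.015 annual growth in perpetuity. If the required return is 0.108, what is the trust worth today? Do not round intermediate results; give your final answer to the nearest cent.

D_1 = 40710.60000
D_2 = 46165.82040
D_3 = 52352.04033
D_4 = 59367.21374
D_5 = 67322.42038
Terminal value at year 5: TV = D_5×(1+g_2)/(r−g_2) = 68332.25668/0.093 = 734755.44822
P_0 = D_1/(1+r)^1 + D_2/(1+r)^2 + D_3/(1+r)^3 + D_4/(1+r)^4 + D_5/(1+r)^5 + TV/(1+r)^5
    = 36742.41877 + 37604.60549 + 38487.02404 + 39390.14915 + 40314.46673 + 439991.22288 = 632529.88706

632529.89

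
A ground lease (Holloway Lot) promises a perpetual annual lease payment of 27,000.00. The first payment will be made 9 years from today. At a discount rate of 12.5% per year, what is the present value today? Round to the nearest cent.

Value at end of year 8: C / r = 27,000.00 / 0.125 = 216,000.0000
Discount to today: PV = 216,000.0000 / (1 + 0.125)^8 = 216,000.0000 / 2.565785 = 84,184.78

84184.78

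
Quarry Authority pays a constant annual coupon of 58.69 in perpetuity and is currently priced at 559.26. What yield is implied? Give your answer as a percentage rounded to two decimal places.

P = C/r ⇒ r = C/P = 58.69/559.26 = 0.104942

10.49%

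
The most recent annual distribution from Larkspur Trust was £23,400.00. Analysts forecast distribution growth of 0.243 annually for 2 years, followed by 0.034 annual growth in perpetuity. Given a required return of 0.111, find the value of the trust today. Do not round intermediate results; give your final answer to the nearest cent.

D_1 = 29086.20000
D_2 = 36154.14660
Terminal value at year 2: TV = D_2×(1+g_2)/(r−g_2) = 37383.38758/0.077 = 485498.54006
P_0 = D_1/(1+r)^1 + D_2/(1+r)^2 + TV/(1+r)^2
    = 26180.19802 + 29290.71660 + 393332.48001 = 448803.39463

£448803.39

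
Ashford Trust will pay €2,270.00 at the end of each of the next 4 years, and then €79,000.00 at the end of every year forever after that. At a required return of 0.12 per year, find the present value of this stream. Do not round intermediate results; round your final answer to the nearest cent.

PV of 4-year annuity: €2,270.00 × [1 − (1+0.12)^−4] / 0.12 = 6894.78302
Perpetuity value at year 4: €79,000.00 / 0.12 = 658333.33333
PV of perpetuity: 658333.33333 / (1+0.12)^4 = 418382.73495
Total PV = 6894.78302 + 418382.73495 = 425277.51797

€425277.52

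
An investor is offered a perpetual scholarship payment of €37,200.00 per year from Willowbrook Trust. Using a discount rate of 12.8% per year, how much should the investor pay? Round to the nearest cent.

€290625.00

Level perpetuity: PV = C / r = €37,200.00 / 0.128 = €290,625.00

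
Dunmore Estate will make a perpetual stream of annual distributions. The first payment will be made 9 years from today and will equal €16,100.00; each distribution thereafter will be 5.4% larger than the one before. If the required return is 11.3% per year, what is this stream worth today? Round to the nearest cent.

€115881.08

Value at end of year 8: C₁ / (r − g) = €16,100.00 / (0.113 − 0.054) = €272,881.3559
Discount to today: PV = €272,881.3559 / (1 + 0.113)^8 = €272,881.3559 / 2.354840 = €115,881.08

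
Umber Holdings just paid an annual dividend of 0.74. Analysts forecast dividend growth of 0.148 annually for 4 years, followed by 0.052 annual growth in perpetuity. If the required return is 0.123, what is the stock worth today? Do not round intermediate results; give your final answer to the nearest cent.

15.10

D_1 = 0.84952
D_2 = 0.97525
D_3 = 1.11959
D_4 = 1.28528
Terminal value at year 4: TV = D_4×(1+g_2)/(r−g_2) = 1.35212/0.071 = 19.04393
P_0 = D_1/(1+r)^1 + D_2/(1+r)^2 + D_3/(1+r)^3 + D_4/(1+r)^4 + TV/(1+r)^4
    = 0.75647 + 0.77331 + 0.79053 + 0.80813 + 11.97396 = 15.10240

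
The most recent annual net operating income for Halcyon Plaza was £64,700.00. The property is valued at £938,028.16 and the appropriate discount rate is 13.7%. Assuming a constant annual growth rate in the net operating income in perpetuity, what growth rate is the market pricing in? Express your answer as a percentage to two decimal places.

P = D₀(1+g)/(r−g) ⇒ P(r−g) = D₀(1+g) ⇒ g(P+D₀) = P·r − D₀
g = (P·r − D₀)/(P + D₀) = (£938,028.16×0.137 − £64,700.00) / (£938,028.16 + £64,700.00) = 0.063636

6.36%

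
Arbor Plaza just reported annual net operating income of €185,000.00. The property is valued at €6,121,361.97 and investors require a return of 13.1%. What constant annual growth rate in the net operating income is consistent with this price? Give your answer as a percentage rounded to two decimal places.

9.78%

P = D₀(1+g)/(r−g) ⇒ P(r−g) = D₀(1+g) ⇒ g(P+D₀) = P·r − D₀
g = (P·r − D₀)/(P + D₀) = (€6,121,361.97×0.131 − €185,000.00) / (€6,121,361.97 + €185,000.00) = 0.097822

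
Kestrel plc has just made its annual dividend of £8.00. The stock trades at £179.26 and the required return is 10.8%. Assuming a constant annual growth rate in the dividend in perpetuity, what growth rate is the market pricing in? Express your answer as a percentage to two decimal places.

P = D₀(1+g)/(r−g) ⇒ P(r−g) = D₀(1+g) ⇒ g(P+D₀) = P·r − D₀
g = (P·r − D₀)/(P + D₀) = (£179.26×0.108 − £8.00) / (£179.26 + £8.00) = 0.060665

6.07%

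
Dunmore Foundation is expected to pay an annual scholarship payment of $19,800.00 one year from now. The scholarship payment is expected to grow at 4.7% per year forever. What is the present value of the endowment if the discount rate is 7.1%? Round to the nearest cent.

$825000.00

Growing perpetuity: P = D₁ / (r − g) = $19,800.0000 / (0.071 − 0.047) = $825,000.00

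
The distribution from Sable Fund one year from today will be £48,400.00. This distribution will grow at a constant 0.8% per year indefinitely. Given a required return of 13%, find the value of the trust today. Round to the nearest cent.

Growing perpetuity: P = D₁ / (r − g) = £48,400.0000 / (0.13 − 0.008) = £396,721.31

£396721.31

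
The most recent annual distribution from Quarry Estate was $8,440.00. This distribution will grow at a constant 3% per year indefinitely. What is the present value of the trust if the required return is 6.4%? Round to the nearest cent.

$255682.35

D₁ = D₀ × (1 + g) = $8,440.00 × 1.03 = $8,693.2000
Growing perpetuity: P = D₁ / (r − g) = $8,693.2000 / (0.064 − 0.03) = $255,682.35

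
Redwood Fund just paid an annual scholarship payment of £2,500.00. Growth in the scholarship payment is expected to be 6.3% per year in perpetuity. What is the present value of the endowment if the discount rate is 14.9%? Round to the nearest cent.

£30901.16

D₁ = D₀ × (1 + g) = £2,500.00 × 1.063 = £2,657.5000
Growing perpetuity: P = D₁ / (r − g) = £2,657.5000 / (0.149 − 0.063) = £30,901.16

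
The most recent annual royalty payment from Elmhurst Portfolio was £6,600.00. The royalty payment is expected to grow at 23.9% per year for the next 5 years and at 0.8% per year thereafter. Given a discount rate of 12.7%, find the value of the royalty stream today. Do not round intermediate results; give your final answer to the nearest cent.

D_1 = 8177.40000
D_2 = 10131.79860
D_3 = 12553.29847
D_4 = 15553.53680
D_5 = 19270.83209
Terminal value at year 5: TV = D_5×(1+g_2)/(r−g_2) = 19424.99875/0.119 = 163235.28362
P_0 = D_1/(1+r)^1 + D_2/(1+r)^2 + D_3/(1+r)^3 + D_4/(1+r)^4 + D_5/(1+r)^5 + TV/(1+r)^5
    = 7255.90062 + 7976.98391 + 8769.72766 + 9641.25339 + 10599.39037 + 89783.07135 = 134026.32729

£134026.33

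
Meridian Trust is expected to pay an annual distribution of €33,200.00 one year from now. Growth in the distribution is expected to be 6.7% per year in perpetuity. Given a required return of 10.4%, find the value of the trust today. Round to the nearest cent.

Growing perpetuity: P = D₁ / (r − g) = €33,200.0000 / (0.104 − 0.067) = €897,297.30

€897297.30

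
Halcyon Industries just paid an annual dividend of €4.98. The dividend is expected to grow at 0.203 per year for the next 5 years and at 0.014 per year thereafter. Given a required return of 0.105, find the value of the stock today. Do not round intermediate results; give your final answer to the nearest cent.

D_1 = 5.99094
D_2 = 7.20710
D_3 = 8.67014
D_4 = 10.43018
D_5 = 12.54751
Terminal value at year 5: TV = D_5×(1+g_2)/(r−g_2) = 12.72317/0.091 = 139.81509
P_0 = D_1/(1+r)^1 + D_2/(1+r)^2 + D_3/(1+r)^3 + D_4/(1+r)^4 + D_5/(1+r)^5 + TV/(1+r)^5
    = 5.42167 + 5.90250 + 6.42598 + 6.99589 + 7.61634 + 84.86774 = 117.23011

€117.23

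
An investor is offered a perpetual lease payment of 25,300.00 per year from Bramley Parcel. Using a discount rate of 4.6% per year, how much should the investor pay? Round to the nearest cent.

550000.00

Level perpetuity: PV = C / r = 25,300.00 / 0.046 = 550,000.00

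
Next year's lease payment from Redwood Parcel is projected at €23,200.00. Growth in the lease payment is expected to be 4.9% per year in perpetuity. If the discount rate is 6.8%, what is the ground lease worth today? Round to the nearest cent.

€1221052.63

Growing perpetuity: P = D₁ / (r − g) = €23,200.0000 / (0.068 − 0.049) = €1,221,052.63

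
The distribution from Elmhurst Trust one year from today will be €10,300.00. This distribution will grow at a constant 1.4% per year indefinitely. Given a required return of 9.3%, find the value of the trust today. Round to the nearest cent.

Growing perpetuity: P = D₁ / (r − g) = €10,300.0000 / (0.093 − 0.014) = €130,379.75

€130379.75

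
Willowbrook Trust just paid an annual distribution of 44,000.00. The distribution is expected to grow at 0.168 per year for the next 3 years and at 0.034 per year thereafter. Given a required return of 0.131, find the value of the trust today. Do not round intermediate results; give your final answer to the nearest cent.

D_1 = 51392.00000
D_2 = 60025.85600
D_3 = 70110.19981
Terminal value at year 3: TV = D_3×(1+g_2)/(r−g_2) = 72493.94660/0.097 = 747360.27424
P_0 = D_1/(1+r)^1 + D_2/(1+r)^2 + D_3/(1+r)^3 + TV/(1+r)^3
    = 45439.43413 + 46925.95850 + 48461.11364 + 516585.47942 = 657411.98569

657411.99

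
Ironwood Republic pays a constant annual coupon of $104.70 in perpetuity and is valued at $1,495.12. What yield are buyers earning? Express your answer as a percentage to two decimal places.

P = C/r ⇒ r = C/P = $104.70/$1,495.12 = 0.070028

7.00%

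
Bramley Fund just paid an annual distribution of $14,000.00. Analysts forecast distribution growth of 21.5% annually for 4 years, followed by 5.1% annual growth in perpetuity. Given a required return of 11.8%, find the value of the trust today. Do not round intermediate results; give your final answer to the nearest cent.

$375580.12

D_1 = 17010.00000
D_2 = 20667.15000
D_3 = 25110.58725
D_4 = 30509.36351
Terminal value at year 4: TV = D_4×(1+g_2)/(r−g_2) = 32065.34105/0.067 = 478587.17982
P_0 = D_1/(1+r)^1 + D_2/(1+r)^2 + D_3/(1+r)^3 + D_4/(1+r)^4 + TV/(1+r)^4
    = 15214.66905 + 16534.72531 + 17969.31239 + 19528.36722 + 306333.04405 = 375580.11803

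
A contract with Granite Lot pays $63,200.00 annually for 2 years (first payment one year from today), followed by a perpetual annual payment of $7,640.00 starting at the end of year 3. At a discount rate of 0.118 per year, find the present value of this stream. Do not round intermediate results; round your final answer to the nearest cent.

PV of 2-year annuity: $63,200.00 × [1 − (1+0.118)^−2] / 0.118 = 107092.59123
Perpetuity value at year 2: $7,640.00 / 0.118 = 64745.76271
PV of perpetuity: 64745.76271 / (1+0.118)^2 = 51799.75959
Total PV = 107092.59123 + 51799.75959 = 158892.35082

$158892.35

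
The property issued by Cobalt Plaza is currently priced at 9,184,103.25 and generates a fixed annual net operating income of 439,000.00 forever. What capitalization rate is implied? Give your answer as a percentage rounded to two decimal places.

4.78%

P = C/r ⇒ r = C/P = 439,000.00/9,184,103.25 = 0.047800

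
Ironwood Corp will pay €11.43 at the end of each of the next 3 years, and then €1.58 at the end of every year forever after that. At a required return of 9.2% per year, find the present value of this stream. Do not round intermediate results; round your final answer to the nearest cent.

€42.02

PV of 3-year annuity: €11.43 × [1 − (1+0.092)^−3] / 0.092 = 28.82988
Perpetuity value at year 3: €1.58 / 0.092 = 17.17391
PV of perpetuity: 17.17391 / (1+0.092)^3 = 13.18868
Total PV = 28.82988 + 13.18868 = 42.01856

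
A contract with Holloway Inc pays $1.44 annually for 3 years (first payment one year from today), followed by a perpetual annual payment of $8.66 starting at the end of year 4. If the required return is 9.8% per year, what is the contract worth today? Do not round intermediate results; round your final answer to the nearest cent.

PV of 3-year annuity: $1.44 × [1 − (1+0.098)^−3] / 0.098 = 3.59371
Perpetuity value at year 3: $8.66 / 0.098 = 88.36735
PV of perpetuity: 88.36735 / (1+0.098)^3 = 66.75515
Total PV = 3.59371 + 66.75515 = 70.34887

$70.35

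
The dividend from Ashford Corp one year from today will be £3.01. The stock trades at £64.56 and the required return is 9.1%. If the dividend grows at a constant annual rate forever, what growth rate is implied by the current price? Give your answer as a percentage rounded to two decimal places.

4.44%

P = D₁/(r−g) ⇒ g = r − D₁/P = 0.091 − £3.01/£64.56 = 0.044377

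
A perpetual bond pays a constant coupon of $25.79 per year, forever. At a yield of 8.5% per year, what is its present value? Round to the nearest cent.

Level perpetuity: PV = C / r = $25.79 / 0.085 = $303.41

$303.41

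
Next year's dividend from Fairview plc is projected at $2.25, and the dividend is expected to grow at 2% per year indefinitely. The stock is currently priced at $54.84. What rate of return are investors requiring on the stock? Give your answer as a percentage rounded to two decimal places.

P = D₁/(r − g) ⇒ r = D₁/P + g = $2.2500/$54.84 + 0.02 = 0.041028 + 0.02 = 0.061028

6.10%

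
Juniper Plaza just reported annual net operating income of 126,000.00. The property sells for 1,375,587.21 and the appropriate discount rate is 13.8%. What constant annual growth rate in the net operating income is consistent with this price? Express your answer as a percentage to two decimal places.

4.25%

P = D₀(1+g)/(r−g) ⇒ P(r−g) = D₀(1+g) ⇒ g(P+D₀) = P·r − D₀
g = (P·r − D₀)/(P + D₀) = (1,375,587.21×0.138 − 126,000.00) / (1,375,587.21 + 126,000.00) = 0.042509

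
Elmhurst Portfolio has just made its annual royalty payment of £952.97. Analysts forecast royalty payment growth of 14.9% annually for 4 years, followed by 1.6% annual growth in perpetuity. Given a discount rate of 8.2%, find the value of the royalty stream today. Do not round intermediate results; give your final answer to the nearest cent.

£23094.87

D_1 = 1094.96253
D_2 = 1258.11195
D_3 = 1445.57063
D_4 = 1660.96065
Terminal value at year 4: TV = D_4×(1+g_2)/(r−g_2) = 1687.53602/0.066 = 25568.72759
P_0 = D_1/(1+r)^1 + D_2/(1+r)^2 + D_3/(1+r)^3 + D_4/(1+r)^4 + TV/(1+r)^4
    = 1011.98016 + 1074.64436 + 1141.18888 + 1211.85400 + 18655.20703 = 23094.87444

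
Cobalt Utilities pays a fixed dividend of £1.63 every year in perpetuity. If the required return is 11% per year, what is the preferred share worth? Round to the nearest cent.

Level perpetuity: PV = C / r = £1.63 / 0.11 = £14.82

£14.82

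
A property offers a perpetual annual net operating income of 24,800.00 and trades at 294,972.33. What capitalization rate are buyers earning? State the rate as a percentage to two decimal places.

P = C/r ⇒ r = C/P = 24,800.00/294,972.33 = 0.084076

8.41%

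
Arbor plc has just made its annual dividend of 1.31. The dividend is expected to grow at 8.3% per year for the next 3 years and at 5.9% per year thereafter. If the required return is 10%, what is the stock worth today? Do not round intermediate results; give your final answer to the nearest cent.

36.10

D_1 = 1.41873
D_2 = 1.53648
D_3 = 1.66401
Terminal value at year 3: TV = D_3×(1+g_2)/(r−g_2) = 1.76219/0.041 = 42.98023
P_0 = D_1/(1+r)^1 + D_2/(1+r)^2 + D_3/(1+r)^3 + TV/(1+r)^3
    = 1.28975 + 1.26982 + 1.25020 + 32.29169 = 36.10146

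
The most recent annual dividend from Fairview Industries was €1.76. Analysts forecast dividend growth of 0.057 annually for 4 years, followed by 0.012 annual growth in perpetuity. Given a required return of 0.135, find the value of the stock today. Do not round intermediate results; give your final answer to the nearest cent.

D_1 = 1.86032
D_2 = 1.96636
D_3 = 2.07844
D_4 = 2.19691
Terminal value at year 4: TV = D_4×(1+g_2)/(r−g_2) = 2.22327/0.123 = 18.07540
P_0 = D_1/(1+r)^1 + D_2/(1+r)^2 + D_3/(1+r)^3 + D_4/(1+r)^4 + TV/(1+r)^4
    = 1.63905 + 1.52641 + 1.42151 + 1.32382 + 10.89192 = 16.80271

€16.80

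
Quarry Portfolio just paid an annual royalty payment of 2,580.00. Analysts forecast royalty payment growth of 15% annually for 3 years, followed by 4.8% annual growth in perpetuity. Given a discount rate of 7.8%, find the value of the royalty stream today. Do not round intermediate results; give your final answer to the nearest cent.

118240.79

D_1 = 2967.00000
D_2 = 3412.05000
D_3 = 3923.85750
Terminal value at year 3: TV = D_3×(1+g_2)/(r−g_2) = 4112.20266/0.03 = 137073.42200
P_0 = D_1/(1+r)^1 + D_2/(1+r)^2 + D_3/(1+r)^3 + TV/(1+r)^3
    = 2752.31911 + 2936.14747 + 3132.25380 + 109420.06600 = 118240.78638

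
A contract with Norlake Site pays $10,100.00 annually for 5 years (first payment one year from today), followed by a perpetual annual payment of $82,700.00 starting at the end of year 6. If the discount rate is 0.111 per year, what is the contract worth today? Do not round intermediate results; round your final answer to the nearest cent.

$477396.53

PV of 5-year annuity: $10,100.00 × [1 − (1+0.111)^−5] / 0.111 = 37234.84802
Perpetuity value at year 5: $82,700.00 / 0.111 = 745045.04505
PV of perpetuity: 745045.04505 / (1+0.111)^5 = 440161.68548
Total PV = 37234.84802 + 440161.68548 = 477396.53350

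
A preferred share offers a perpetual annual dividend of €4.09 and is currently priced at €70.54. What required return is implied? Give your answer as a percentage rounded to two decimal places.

5.80%

P = C/r ⇒ r = C/P = €4.09/€70.54 = 0.057981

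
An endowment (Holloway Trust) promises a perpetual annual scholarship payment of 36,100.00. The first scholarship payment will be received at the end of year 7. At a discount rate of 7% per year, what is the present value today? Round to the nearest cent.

Value at end of year 6: C / r = 36,100.00 / 0.07 = 515,714.2857
Discount to today: PV = 515,714.2857 / (1 + 0.07)^6 = 515,714.2857 / 1.500730 = 343,642.20

343642.20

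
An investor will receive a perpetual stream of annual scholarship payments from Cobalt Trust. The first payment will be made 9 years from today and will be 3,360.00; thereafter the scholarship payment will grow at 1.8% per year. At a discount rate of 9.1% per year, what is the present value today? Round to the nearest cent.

22930.76

Value at end of year 8: C₁ / (r − g) = 3,360.00 / (0.091 − 0.018) = 46,027.3973
Discount to today: PV = 46,027.3973 / (1 + 0.091)^8 = 46,027.3973 / 2.007234 = 22,930.76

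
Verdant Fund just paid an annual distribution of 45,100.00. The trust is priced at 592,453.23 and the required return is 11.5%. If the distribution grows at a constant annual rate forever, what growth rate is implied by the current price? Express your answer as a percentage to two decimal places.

3.61%

P = D₀(1+g)/(r−g) ⇒ P(r−g) = D₀(1+g) ⇒ g(P+D₀) = P·r − D₀
g = (P·r − D₀)/(P + D₀) = (592,453.23×0.115 − 45,100.00) / (592,453.23 + 45,100.00) = 0.036126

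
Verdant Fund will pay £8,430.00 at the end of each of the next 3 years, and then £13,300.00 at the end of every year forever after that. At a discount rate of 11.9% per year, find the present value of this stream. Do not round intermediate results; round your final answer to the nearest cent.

£100047.66

PV of 3-year annuity: £8,430.00 × [1 − (1+0.119)^−3] / 0.119 = 20282.28164
Perpetuity value at year 3: £13,300.00 / 0.119 = 111764.70588
PV of perpetuity: 111764.70588 / (1+0.119)^3 = 79765.37660
Total PV = 20282.28164 + 79765.37660 = 100047.65824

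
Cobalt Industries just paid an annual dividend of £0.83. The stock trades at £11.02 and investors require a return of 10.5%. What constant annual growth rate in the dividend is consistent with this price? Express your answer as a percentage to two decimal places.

2.76%

P = D₀(1+g)/(r−g) ⇒ P(r−g) = D₀(1+g) ⇒ g(P+D₀) = P·r − D₀
g = (P·r − D₀)/(P + D₀) = (£11.02×0.105 − £0.83) / (£11.02 + £0.83) = 0.027603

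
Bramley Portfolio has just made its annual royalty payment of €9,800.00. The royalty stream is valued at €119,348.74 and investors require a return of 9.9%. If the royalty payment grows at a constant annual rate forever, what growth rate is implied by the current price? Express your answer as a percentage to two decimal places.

P = D₀(1+g)/(r−g) ⇒ P(r−g) = D₀(1+g) ⇒ g(P+D₀) = P·r − D₀
g = (P·r − D₀)/(P + D₀) = (€119,348.74×0.099 − €9,800.00) / (€119,348.74 + €9,800.00) = 0.015606

1.56%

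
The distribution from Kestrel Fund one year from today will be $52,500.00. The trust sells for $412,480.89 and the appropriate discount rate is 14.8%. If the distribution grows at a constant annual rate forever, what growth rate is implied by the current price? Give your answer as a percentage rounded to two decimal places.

P = D₁/(r−g) ⇒ g = r − D₁/P = 0.148 − $52,500.00/$412,480.89 = 0.020721

2.07%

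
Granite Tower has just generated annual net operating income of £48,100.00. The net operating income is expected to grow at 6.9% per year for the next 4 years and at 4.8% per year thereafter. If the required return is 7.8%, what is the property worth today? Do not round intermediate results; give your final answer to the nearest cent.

D_1 = 51418.90000
D_2 = 54966.80410
D_3 = 58759.51358
D_4 = 62813.92002
Terminal value at year 4: TV = D_4×(1+g_2)/(r−g_2) = 65828.98818/0.03 = 2194299.60604
P_0 = D_1/(1+r)^1 + D_2/(1+r)^2 + D_3/(1+r)^3 + D_4/(1+r)^4 + TV/(1+r)^4
    = 47698.42301 + 47300.19869 + 46905.29908 + 46513.69639 + 1624878.46071 = 1813296.07788

£1813296.08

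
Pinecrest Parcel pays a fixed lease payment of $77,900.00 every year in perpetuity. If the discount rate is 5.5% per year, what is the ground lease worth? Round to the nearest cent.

$1416363.64

Level perpetuity: PV = C / r = $77,900.00 / 0.055 = $1,416,363.64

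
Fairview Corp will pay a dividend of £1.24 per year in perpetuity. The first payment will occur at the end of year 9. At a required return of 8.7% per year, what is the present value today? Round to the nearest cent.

£7.31

Value at end of year 8: C / r = £1.24 / 0.087 = £14.2529
Discount to today: PV = £14.2529 / (1 + 0.087)^8 = £14.2529 / 1.949110 = £7.31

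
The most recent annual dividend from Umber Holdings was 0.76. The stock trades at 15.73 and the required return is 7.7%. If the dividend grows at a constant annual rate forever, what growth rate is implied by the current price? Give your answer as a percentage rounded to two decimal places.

P = D₀(1+g)/(r−g) ⇒ P(r−g) = D₀(1+g) ⇒ g(P+D₀) = P·r − D₀
g = (P·r − D₀)/(P + D₀) = (15.73×0.077 − 0.76) / (15.73 + 0.76) = 0.027363

2.74%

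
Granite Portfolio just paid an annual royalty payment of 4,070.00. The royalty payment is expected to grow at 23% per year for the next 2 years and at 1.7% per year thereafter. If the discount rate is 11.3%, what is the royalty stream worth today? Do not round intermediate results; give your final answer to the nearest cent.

62126.47

D_1 = 5006.10000
D_2 = 6157.50300
Terminal value at year 2: TV = D_2×(1+g_2)/(r−g_2) = 6262.18055/0.096 = 65231.04741
P_0 = D_1/(1+r)^1 + D_2/(1+r)^2 + TV/(1+r)^2
    = 4497.84367 + 4970.66281 + 52657.95916 = 62126.46563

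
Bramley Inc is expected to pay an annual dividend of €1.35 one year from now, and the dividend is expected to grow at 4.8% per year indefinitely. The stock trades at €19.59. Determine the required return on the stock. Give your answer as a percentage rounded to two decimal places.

P = D₁/(r − g) ⇒ r = D₁/P + g = €1.3500/€19.59 + 0.048 = 0.068913 + 0.048 = 0.116913

11.69%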